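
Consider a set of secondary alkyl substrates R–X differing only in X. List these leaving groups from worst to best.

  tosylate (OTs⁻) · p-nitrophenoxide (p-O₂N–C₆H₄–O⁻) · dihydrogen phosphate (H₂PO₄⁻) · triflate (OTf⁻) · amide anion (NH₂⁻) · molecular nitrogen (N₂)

amide anion (NH₂⁻) < p-nitrophenoxide (p-O₂N–C₆H₄–O⁻) < dihydrogen phosphate (H₂PO₄⁻) < tosylate (OTs⁻) < triflate (OTf⁻) < molecular nitrogen (N₂)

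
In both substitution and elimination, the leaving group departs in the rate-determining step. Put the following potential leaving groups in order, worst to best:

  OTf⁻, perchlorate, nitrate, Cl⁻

A good leaving group is a weak base: the lower the pKₐ of its conjugate acid, the more readily it departs.
OTf⁻: pKₐ(CF₃SO₃H (triflic acid)) ≈ -14 — charge spread over three oxygens and a CF₃ group; the premier leaving group in synthesis
perchlorate: pKₐ(HClO₄) ≈ -10
Cl⁻: pKₐ(HCl) ≈ -7
nitrate: pKₐ(HNO₃) ≈ -1.3
The question asks for worst first, so the sequence is read in increasing leaving-group ability.

nitrate < Cl⁻ < perchlorate < OTf⁻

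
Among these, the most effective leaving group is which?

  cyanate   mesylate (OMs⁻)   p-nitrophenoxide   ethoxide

mesylate (OMs⁻)

mesylate (OMs⁻): pKₐ(CH₃SO₃H (MsOH)) ≈ -1.9
cyanate: pKₐ(HOCN) ≈ 3.5
p-nitrophenoxide: pKₐ(p-nitrophenol) ≈ 7.2
ethoxide: pKₐ(CH₃CH₂OH) ≈ 16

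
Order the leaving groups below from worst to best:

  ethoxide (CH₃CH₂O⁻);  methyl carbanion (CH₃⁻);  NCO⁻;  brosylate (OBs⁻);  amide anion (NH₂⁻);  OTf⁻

Rank by basicity of the departing species: weakest base leaves most easily.
OTf⁻: pKₐ(CF₃SO₃H (triflic acid)) ≈ -14
brosylate (OBs⁻): pKₐ(p-BrC₆H₄SO₃H) ≈ -2.8
NCO⁻: pKₐ(HOCN) ≈ 3.5
ethoxide (CH₃CH₂O⁻): pKₐ(CH₃CH₂OH) ≈ 16
amide anion (NH₂⁻): pKₐ(NH₃) ≈ 38
methyl carbanion (CH₃⁻): pKₐ(CH₄) ≈ 48
Reversing gives the worst-to-best order requested.

methyl carbanion (CH₃⁻) < amide anion (NH₂⁻) < ethoxide (CH₃CH₂O⁻) < NCO⁻ < brosylate (OBs⁻) < OTf⁻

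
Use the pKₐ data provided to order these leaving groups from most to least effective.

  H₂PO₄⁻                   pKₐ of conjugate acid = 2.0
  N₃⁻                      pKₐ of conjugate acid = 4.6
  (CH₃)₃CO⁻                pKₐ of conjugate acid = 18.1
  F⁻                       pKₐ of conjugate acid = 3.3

H₂PO₄⁻ > F⁻ > N₃⁻ > (CH₃)₃CO⁻

Lower conjugate-acid pKₐ ⇒ weaker base ⇒ better leaving group.
Sorting by the given values: H₂PO₄⁻ (2.0), F⁻ (3.3), N₃⁻ (4.6), (CH₃)₃CO⁻ (18.1).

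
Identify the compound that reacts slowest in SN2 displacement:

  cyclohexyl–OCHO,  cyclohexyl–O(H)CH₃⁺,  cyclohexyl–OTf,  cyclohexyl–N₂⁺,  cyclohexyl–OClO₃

cyclohexyl–OCHO

The skeletons are identical, so relative rate is governed entirely by leaving-group ability.
A good leaving group is a weak base: the lower the pKₐ of its conjugate acid, the more readily it departs.
cyclohexyl–N₂⁺ loses N₂: no meaningful conjugate acid; N₂ departs as an exceptionally stable neutral molecule
cyclohexyl–OTf loses OTf⁻: pKₐ(CF₃SO₃H (triflic acid)) ≈ -14
cyclohexyl–OClO₃ loses ClO₄⁻: pKₐ(HClO₄) ≈ -10
cyclohexyl–O(H)CH₃⁺ loses R'OH: pKₐ(R'OH₂⁺) ≈ -2.4
cyclohexyl–OCHO loses HCOO⁻: pKₐ(HCOOH) ≈ 3.8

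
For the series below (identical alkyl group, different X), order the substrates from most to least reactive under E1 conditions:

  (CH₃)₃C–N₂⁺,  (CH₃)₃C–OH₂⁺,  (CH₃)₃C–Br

Same R in every case — rank the leaving groups.
Leaving-group ability tracks the stability of the departed species; conjugate-acid pKₐ is the usual yardstick (lower pKₐ → better LG).
(CH₃)₃C–N₂⁺ loses N₂: no meaningful conjugate acid; N₂ departs as an exceptionally stable neutral molecule
(CH₃)₃C–Br loses Br⁻: pKₐ(HBr) ≈ -9
(CH₃)₃C–OH₂⁺ loses H₂O: pKₐ(H₃O⁺) ≈ -1.7

(CH₃)₃C–N₂⁺ > (CH₃)₃C–Br > (CH₃)₃C–OH₂⁺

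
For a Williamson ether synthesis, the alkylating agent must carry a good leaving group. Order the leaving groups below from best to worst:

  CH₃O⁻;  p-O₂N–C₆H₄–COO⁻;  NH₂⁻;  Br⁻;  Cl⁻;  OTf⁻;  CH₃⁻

OTf⁻ > Br⁻ > Cl⁻ > p-O₂N–C₆H₄–COO⁻ > CH₃O⁻ > NH₂⁻ > CH₃⁻

Leaving-group ability tracks the stability of the departed species; conjugate-acid pKₐ is the usual yardstick (lower pKₐ → better LG).
OTf⁻: pKₐ(CF₃SO₃H (triflic acid)) ≈ -14
Br⁻: pKₐ(HBr) ≈ -9
Cl⁻: pKₐ(HCl) ≈ -7
p-O₂N–C₆H₄–COO⁻: pKₐ(p-nitrobenzoic acid) ≈ 3.4
CH₃O⁻: pKₐ(CH₃OH) ≈ 15.5
NH₂⁻: pKₐ(NH₃) ≈ 38
CH₃⁻: pKₐ(CH₄) ≈ 48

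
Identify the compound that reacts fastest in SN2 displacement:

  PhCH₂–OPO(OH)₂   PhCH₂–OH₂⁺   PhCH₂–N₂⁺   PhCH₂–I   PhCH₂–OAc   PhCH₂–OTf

PhCH₂–N₂⁺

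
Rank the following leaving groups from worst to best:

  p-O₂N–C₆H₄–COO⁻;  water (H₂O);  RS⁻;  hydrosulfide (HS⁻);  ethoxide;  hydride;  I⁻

hydride < ethoxide < RS⁻ < hydrosulfide (HS⁻) < p-O₂N–C₆H₄–COO⁻ < water (H₂O) < I⁻

The more stable X⁻ (or X) is on its own — i.e. the weaker a base it is — the better a leaving group it makes.
I⁻: pKₐ(HI) ≈ -10
water (H₂O): pKₐ(H₃O⁺) ≈ -1.7 — neutral; leaves from a protonated alcohol (R–OH₂⁺)
p-O₂N–C₆H₄–COO⁻: pKₐ(p-nitrobenzoic acid) ≈ 3.4
hydrosulfide (HS⁻): pKₐ(H₂S) ≈ 7 — larger and more polarisable than the oxygen analogue
RS⁻: pKₐ(RSH (a thiol)) ≈ 10.5
ethoxide: pKₐ(CH₃CH₂OH) ≈ 16
hydride: pKₐ(H₂) ≈ 36
The question asks for worst first, so the sequence is read in increasing leaving-group ability.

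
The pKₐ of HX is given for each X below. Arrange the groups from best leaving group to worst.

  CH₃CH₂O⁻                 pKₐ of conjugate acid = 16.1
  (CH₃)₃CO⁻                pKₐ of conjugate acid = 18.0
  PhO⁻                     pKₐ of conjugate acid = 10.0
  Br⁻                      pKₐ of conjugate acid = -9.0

Lower conjugate-acid pKₐ ⇒ weaker base ⇒ better leaving group.
Sorting by the given values: Br⁻ (-9.0), PhO⁻ (10.0), CH₃CH₂O⁻ (16.1), (CH₃)₃CO⁻ (18.0).

Br⁻ > PhO⁻ > CH₃CH₂O⁻ > (CH₃)₃CO⁻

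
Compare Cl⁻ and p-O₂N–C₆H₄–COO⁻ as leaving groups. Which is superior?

Cl⁻

Cl⁻ is the better leaving group.
pKₐ(HCl) ≈ -7 versus pKₐ(p-nitrobenzoic acid) ≈ 3.4: Cl⁻ is the much weaker base.
Moderately weak base.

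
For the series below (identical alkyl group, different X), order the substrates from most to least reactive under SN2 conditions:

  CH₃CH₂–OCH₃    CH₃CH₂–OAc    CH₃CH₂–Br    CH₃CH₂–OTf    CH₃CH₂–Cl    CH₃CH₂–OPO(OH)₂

CH₃CH₂–OTf > CH₃CH₂–Br > CH₃CH₂–Cl > CH₃CH₂–OPO(OH)₂ > CH₃CH₂–OAc > CH₃CH₂–OCH₃

Identical carbon frameworks mean the comparison reduces to leaving-group quality.
A good leaving group is a weak base: the lower the pKₐ of its conjugate acid, the more readily it departs.
CH₃CH₂–OTf loses OTf⁻: pKₐ(CF₃SO₃H (triflic acid)) ≈ -14
CH₃CH₂–Br loses Br⁻: pKₐ(HBr) ≈ -9
CH₃CH₂–Cl loses Cl⁻: pKₐ(HCl) ≈ -7
CH₃CH₂–OPO(OH)₂ loses H₂PO₄⁻: pKₐ(H₃PO₄) ≈ 2.1
CH₃CH₂–OAc loses AcO⁻: pKₐ(CH₃COOH) ≈ 4.8
CH₃CH₂–OCH₃ loses CH₃O⁻: pKₐ(CH₃OH) ≈ 15.5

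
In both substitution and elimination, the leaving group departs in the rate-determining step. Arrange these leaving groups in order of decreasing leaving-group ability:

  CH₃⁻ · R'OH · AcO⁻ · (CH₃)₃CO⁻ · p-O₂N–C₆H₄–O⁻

R'OH: pKₐ(R'OH₂⁺) ≈ -2.4
AcO⁻: pKₐ(CH₃COOH) ≈ 4.8 — resonance-stabilised but still a weak base
p-O₂N–C₆H₄–O⁻: pKₐ(p-nitrophenol) ≈ 7.2
(CH₃)₃CO⁻: pKₐ(t-BuOH) ≈ 18 — bulky, strongly basic alkoxide
CH₃⁻: pKₐ(CH₄) ≈ 48 — unstabilised carbanion; the worst conceivable leaving group

R'OH > AcO⁻ > p-O₂N–C₆H₄–O⁻ > (CH₃)₃CO⁻ > CH₃⁻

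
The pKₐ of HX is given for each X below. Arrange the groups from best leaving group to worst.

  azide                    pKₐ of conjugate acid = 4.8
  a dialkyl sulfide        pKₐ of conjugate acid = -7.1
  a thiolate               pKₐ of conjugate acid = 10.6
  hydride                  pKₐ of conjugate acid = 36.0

Lower conjugate-acid pKₐ ⇒ weaker base ⇒ better leaving group.
Sorting by the given values: a dialkyl sulfide (-7.1), azide (4.8), a thiolate (10.6), hydride (36.0).

a dialkyl sulfide > azide > a thiolate > hydride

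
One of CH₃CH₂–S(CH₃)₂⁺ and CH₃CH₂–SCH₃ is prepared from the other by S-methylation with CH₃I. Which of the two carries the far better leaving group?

From CH₃CH₂–SCH₃ the departing group would be RS⁻ (pKₐ(RSH (a thiol)) ≈ 10.5). Moderately basic; rarely leaves without activation.
From CH₃CH₂–S(CH₃)₂⁺ the leaving group is SR'₂ (pKₐ(R'₂SH⁺) ≈ -7). Neutral; leaves from a sulfonium salt (R–SR'₂⁺).
S-methylation with CH₃I works by allowing neutral dimethyl sulfide, rather than methanethiolate, to depart, making CH₃CH₂–S(CH₃)₂⁺ enormously more reactive.

CH₃CH₂–S(CH₃)₂⁺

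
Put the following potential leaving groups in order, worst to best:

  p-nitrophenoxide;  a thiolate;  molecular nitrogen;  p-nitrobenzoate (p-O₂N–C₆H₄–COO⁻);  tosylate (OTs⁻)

Leaving-group ability tracks the stability of the departed species; conjugate-acid pKₐ is the usual yardstick (lower pKₐ → better LG).
molecular nitrogen: no meaningful conjugate acid; N₂ departs as an exceptionally stable neutral molecule
tosylate (OTs⁻): pKₐ(p-CH₃C₆H₄SO₃H (TsOH)) ≈ -2.8 — resonance-delocalised arenesulfonate
p-nitrobenzoate (p-O₂N–C₆H₄–COO⁻): pKₐ(p-nitrobenzoic acid) ≈ 3.4
p-nitrophenoxide: pKₐ(p-nitrophenol) ≈ 7.2 — nitro group delocalises the charge; the classic chromogenic LG
a thiolate: pKₐ(RSH (a thiol)) ≈ 10.5
Listed from poorest to best leaving group as asked.

a thiolate < p-nitrophenoxide < p-nitrobenzoate (p-O₂N–C₆H₄–COO⁻) < tosylate (OTs⁻) < molecular nitrogen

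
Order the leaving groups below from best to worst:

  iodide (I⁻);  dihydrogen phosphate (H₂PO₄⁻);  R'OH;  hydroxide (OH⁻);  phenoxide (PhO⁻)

iodide (I⁻) > R'OH > dihydrogen phosphate (H₂PO₄⁻) > phenoxide (PhO⁻) > hydroxide (OH⁻)

iodide (I⁻): pKₐ(HI) ≈ -10
R'OH: pKₐ(R'OH₂⁺) ≈ -2.4
dihydrogen phosphate (H₂PO₄⁻): pKₐ(H₃PO₄) ≈ 2.1
phenoxide (PhO⁻): pKₐ(C₆H₅OH (phenol)) ≈ 10
hydroxide (OH⁻): pKₐ(H₂O) ≈ 15.7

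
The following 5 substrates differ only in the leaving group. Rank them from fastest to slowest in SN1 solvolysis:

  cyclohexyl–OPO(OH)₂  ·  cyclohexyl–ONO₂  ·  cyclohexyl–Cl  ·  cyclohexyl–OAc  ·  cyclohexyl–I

Identical carbon frameworks mean the comparison reduces to leaving-group quality.
Leaving-group ability tracks the stability of the departed species; conjugate-acid pKₐ is the usual yardstick (lower pKₐ → better LG).
cyclohexyl–I loses I⁻: pKₐ(HI) ≈ -10
cyclohexyl–Cl loses Cl⁻: pKₐ(HCl) ≈ -7
cyclohexyl–ONO₂ loses NO₃⁻: pKₐ(HNO₃) ≈ -1.3
cyclohexyl–OPO(OH)₂ loses H₂PO₄⁻: pKₐ(H₃PO₄) ≈ 2.1
cyclohexyl–OAc loses AcO⁻: pKₐ(CH₃COOH) ≈ 4.8

cyclohexyl–I > cyclohexyl–Cl > cyclohexyl–ONO₂ > cyclohexyl–OPO(OH)₂ > cyclohexyl–OAc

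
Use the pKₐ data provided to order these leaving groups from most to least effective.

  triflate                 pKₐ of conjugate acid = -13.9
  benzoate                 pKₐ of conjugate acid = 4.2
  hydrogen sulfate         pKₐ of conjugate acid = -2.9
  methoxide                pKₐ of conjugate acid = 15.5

Lower conjugate-acid pKₐ ⇒ weaker base ⇒ better leaving group.
Sorting by the given values: triflate (-13.9), hydrogen sulfate (-2.9), benzoate (4.2), methoxide (15.5).

triflate > hydrogen sulfate > benzoate > methoxide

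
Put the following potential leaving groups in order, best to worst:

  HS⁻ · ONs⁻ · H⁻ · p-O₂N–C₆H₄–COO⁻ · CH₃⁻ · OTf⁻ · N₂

Leaving-group ability tracks the stability of the departed species; conjugate-acid pKₐ is the usual yardstick (lower pKₐ → better LG).
N₂: no meaningful conjugate acid; N₂ departs as an exceptionally stable neutral molecule
OTf⁻: pKₐ(CF₃SO₃H (triflic acid)) ≈ -14
ONs⁻: pKₐ(p-O₂NC₆H₄SO₃H) ≈ -3.5
p-O₂N–C₆H₄–COO⁻: pKₐ(p-nitrobenzoic acid) ≈ 3.4
HS⁻: pKₐ(H₂S) ≈ 7
H⁻: pKₐ(H₂) ≈ 36
CH₃⁻: pKₐ(CH₄) ≈ 48

N₂ > OTf⁻ > ONs⁻ > p-O₂N–C₆H₄–COO⁻ > HS⁻ > H⁻ > CH₃⁻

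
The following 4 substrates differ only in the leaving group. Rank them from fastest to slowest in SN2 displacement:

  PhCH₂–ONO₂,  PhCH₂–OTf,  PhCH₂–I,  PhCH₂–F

PhCH₂–OTf > PhCH₂–I > PhCH₂–ONO₂ > PhCH₂–F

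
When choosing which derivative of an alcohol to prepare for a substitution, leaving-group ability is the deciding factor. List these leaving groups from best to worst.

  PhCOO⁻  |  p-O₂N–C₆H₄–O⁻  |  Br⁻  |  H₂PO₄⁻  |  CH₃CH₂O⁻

Br⁻ > H₂PO₄⁻ > PhCOO⁻ > p-O₂N–C₆H₄–O⁻ > CH₃CH₂O⁻

Br⁻: pKₐ(HBr) ≈ -9 — weak base; good leaving group
H₂PO₄⁻: pKₐ(H₃PO₄) ≈ 2.1 — moderate base; biological leaving group after further activation
PhCOO⁻: pKₐ(C₆H₅COOH) ≈ 4.2
p-O₂N–C₆H₄–O⁻: pKₐ(p-nitrophenol) ≈ 7.2
CH₃CH₂O⁻: pKₐ(CH₃CH₂OH) ≈ 16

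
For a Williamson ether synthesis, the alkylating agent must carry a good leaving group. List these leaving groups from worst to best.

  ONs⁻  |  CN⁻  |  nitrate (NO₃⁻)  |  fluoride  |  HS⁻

Leaving-group ability tracks the stability of the departed species; conjugate-acid pKₐ is the usual yardstick (lower pKₐ → better LG).
ONs⁻: pKₐ(p-O₂NC₆H₄SO₃H) ≈ -3.5
nitrate (NO₃⁻): pKₐ(HNO₃) ≈ -1.3
fluoride: pKₐ(HF) ≈ 3.2
HS⁻: pKₐ(H₂S) ≈ 7 — larger and more polarisable than the oxygen analogue
CN⁻: pKₐ(HCN) ≈ 9.2 — sp carbon stabilises the charge somewhat, but still a poor LG
Listed from poorest to best leaving group as asked.

CN⁻ < HS⁻ < fluoride < nitrate (NO₃⁻) < ONs⁻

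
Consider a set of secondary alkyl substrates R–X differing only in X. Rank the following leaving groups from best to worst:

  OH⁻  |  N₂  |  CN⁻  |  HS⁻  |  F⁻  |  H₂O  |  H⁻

Leaving-group ability tracks the stability of the departed species; conjugate-acid pKₐ is the usual yardstick (lower pKₐ → better LG).
N₂: no meaningful conjugate acid; N₂ departs as an exceptionally stable neutral molecule
H₂O: pKₐ(H₃O⁺) ≈ -1.7
F⁻: pKₐ(HF) ≈ 3.2 — small and strongly basic; the poor halide leaving group
HS⁻: pKₐ(H₂S) ≈ 7
CN⁻: pKₐ(HCN) ≈ 9.2
OH⁻: pKₐ(H₂O) ≈ 15.7
H⁻: pKₐ(H₂) ≈ 36

N₂ > H₂O > F⁻ > HS⁻ > CN⁻ > OH⁻ > H⁻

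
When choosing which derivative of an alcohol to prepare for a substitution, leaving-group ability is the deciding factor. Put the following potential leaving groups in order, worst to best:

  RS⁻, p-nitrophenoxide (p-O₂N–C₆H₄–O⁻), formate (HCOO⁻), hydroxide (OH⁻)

hydroxide (OH⁻) < RS⁻ < p-nitrophenoxide (p-O₂N–C₆H₄–O⁻) < formate (HCOO⁻)

formate (HCOO⁻): pKₐ(HCOOH) ≈ 3.8
p-nitrophenoxide (p-O₂N–C₆H₄–O⁻): pKₐ(p-nitrophenol) ≈ 7.2 — nitro group delocalises the charge; the classic chromogenic LG
RS⁻: pKₐ(RSH (a thiol)) ≈ 10.5 — moderately basic; rarely leaves without activation
hydroxide (OH⁻): pKₐ(H₂O) ≈ 15.7
Reversing gives the worst-to-best order requested.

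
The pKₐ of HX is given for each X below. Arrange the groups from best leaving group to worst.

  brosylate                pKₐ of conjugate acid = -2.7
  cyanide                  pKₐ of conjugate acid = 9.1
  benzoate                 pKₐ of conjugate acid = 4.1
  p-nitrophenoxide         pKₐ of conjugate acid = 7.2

brosylate > benzoate > p-nitrophenoxide > cyanide

Lower conjugate-acid pKₐ ⇒ weaker base ⇒ better leaving group.
Sorting by the given values: brosylate (-2.7), benzoate (4.1), p-nitrophenoxide (7.2), cyanide (9.1).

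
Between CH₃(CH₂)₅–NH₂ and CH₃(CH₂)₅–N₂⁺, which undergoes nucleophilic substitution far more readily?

From CH₃(CH₂)₅–NH₂ the departing group would be NH₂⁻ (pKₐ(NH₃) ≈ 38). Extremely strong base; never a leaving group.
From CH₃(CH₂)₅–N₂⁺ the leaving group is N₂ (no meaningful conjugate acid; N₂ departs as an exceptionally stable neutral molecule).
(In practice CH₃(CH₂)₅–N₂⁺ is made from CH₃(CH₂)₅–NH₂ by diazotisation (NaNO₂ / HCl, 0 °C), generating a diazonium salt that expels N₂.)

CH₃(CH₂)₅–N₂⁺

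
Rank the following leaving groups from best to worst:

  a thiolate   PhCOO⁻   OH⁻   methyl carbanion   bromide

bromide > PhCOO⁻ > a thiolate > OH⁻ > methyl carbanion

A good leaving group is a weak base: the lower the pKₐ of its conjugate acid, the more readily it departs.
bromide: pKₐ(HBr) ≈ -9
PhCOO⁻: pKₐ(C₆H₅COOH) ≈ 4.2 — aryl carboxylate
a thiolate: pKₐ(RSH (a thiol)) ≈ 10.5 — moderately basic; rarely leaves without activation
OH⁻: pKₐ(H₂O) ≈ 15.7 — strong base; essentially never leaves without prior activation
methyl carbanion: pKₐ(CH₄) ≈ 48 — unstabilised carbanion; the worst conceivable leaving group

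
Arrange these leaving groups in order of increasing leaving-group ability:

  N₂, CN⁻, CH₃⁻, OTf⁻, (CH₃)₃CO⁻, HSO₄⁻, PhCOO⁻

CH₃⁻ < (CH₃)₃CO⁻ < CN⁻ < PhCOO⁻ < HSO₄⁻ < OTf⁻ < N₂

N₂: no meaningful conjugate acid; N₂ departs as an exceptionally stable neutral molecule
OTf⁻: pKₐ(CF₃SO₃H (triflic acid)) ≈ -14 — charge spread over three oxygens and a CF₃ group; the premier leaving group in synthesis
HSO₄⁻: pKₐ(H₂SO₄) ≈ -3 — conjugate base of a strong mineral acid
PhCOO⁻: pKₐ(C₆H₅COOH) ≈ 4.2 — aryl carboxylate
CN⁻: pKₐ(HCN) ≈ 9.2 — sp carbon stabilises the charge somewhat, but still a poor LG
(CH₃)₃CO⁻: pKₐ(t-BuOH) ≈ 18 — bulky, strongly basic alkoxide
CH₃⁻: pKₐ(CH₄) ≈ 48
Listed from poorest to best leaving group as asked.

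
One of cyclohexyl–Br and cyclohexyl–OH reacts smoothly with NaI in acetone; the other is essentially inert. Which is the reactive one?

From cyclohexyl–OH the departing group would be OH⁻ (pKₐ(H₂O) ≈ 15.7). Strong base; essentially never leaves without prior activation.
From cyclohexyl–Br the leaving group is Br⁻ (pKₐ(HBr) ≈ -9). Weak base; good leaving group.
(In practice cyclohexyl–Br is made from cyclohexyl–OH by treatment with PBr₃, replacing the hydroxyl with bromide.)

cyclohexyl–Br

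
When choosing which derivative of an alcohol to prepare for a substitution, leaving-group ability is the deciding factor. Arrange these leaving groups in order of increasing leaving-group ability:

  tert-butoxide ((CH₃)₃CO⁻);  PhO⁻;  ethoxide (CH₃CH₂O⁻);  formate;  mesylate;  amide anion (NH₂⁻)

mesylate: pKₐ(CH₃SO₃H (MsOH)) ≈ -1.9
formate: pKₐ(HCOOH) ≈ 3.8 — resonance-stabilised carboxylate
PhO⁻: pKₐ(C₆H₅OH (phenol)) ≈ 10
ethoxide (CH₃CH₂O⁻): pKₐ(CH₃CH₂OH) ≈ 16 — strong base; alkoxides do not leave unassisted
tert-butoxide ((CH₃)₃CO⁻): pKₐ(t-BuOH) ≈ 18 — bulky, strongly basic alkoxide
amide anion (NH₂⁻): pKₐ(NH₃) ≈ 38
Reversing gives the worst-to-best order requested.

amide anion (NH₂⁻) < tert-butoxide ((CH₃)₃CO⁻) < ethoxide (CH₃CH₂O⁻) < PhO⁻ < formate < mesylate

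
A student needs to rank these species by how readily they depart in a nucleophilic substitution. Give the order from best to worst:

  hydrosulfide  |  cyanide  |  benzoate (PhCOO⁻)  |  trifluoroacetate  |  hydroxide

trifluoroacetate: pKₐ(CF₃COOH) ≈ 0.2
benzoate (PhCOO⁻): pKₐ(C₆H₅COOH) ≈ 4.2
hydrosulfide: pKₐ(H₂S) ≈ 7
cyanide: pKₐ(HCN) ≈ 9.2
hydroxide: pKₐ(H₂O) ≈ 15.7

trifluoroacetate > benzoate (PhCOO⁻) > hydrosulfide > cyanide > hydroxide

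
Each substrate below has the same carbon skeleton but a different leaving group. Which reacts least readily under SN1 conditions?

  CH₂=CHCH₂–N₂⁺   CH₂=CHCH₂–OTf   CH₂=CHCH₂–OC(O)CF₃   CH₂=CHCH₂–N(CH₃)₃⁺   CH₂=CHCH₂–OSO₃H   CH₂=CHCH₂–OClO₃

With the same alkyl group throughout, only the leaving group differentiates the rates.
A good leaving group is a weak base: the lower the pKₐ of its conjugate acid, the more readily it departs.
CH₂=CHCH₂–N₂⁺ loses N₂: no meaningful conjugate acid; N₂ departs as an exceptionally stable neutral molecule
CH₂=CHCH₂–OTf loses OTf⁻: pKₐ(CF₃SO₃H (triflic acid)) ≈ -14
CH₂=CHCH₂–OClO₃ loses ClO₄⁻: pKₐ(HClO₄) ≈ -10
CH₂=CHCH₂–OSO₃H loses HSO₄⁻: pKₐ(H₂SO₄) ≈ -3
CH₂=CHCH₂–OC(O)CF₃ loses CF₃COO⁻: pKₐ(CF₃COOH) ≈ 0.2
CH₂=CHCH₂–N(CH₃)₃⁺ loses NR'₃: pKₐ(R'₃NH⁺) ≈ 10.7

CH₂=CHCH₂–N(CH₃)₃⁺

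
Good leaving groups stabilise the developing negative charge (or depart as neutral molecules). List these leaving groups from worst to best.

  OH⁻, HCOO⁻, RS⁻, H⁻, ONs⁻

A good leaving group is a weak base: the lower the pKₐ of its conjugate acid, the more readily it departs.
ONs⁻: pKₐ(p-O₂NC₆H₄SO₃H) ≈ -3.5
HCOO⁻: pKₐ(HCOOH) ≈ 3.8
RS⁻: pKₐ(RSH (a thiol)) ≈ 10.5
OH⁻: pKₐ(H₂O) ≈ 15.7
H⁻: pKₐ(H₂) ≈ 36
Listed from poorest to best leaving group as asked.

H⁻ < OH⁻ < RS⁻ < HCOO⁻ < ONs⁻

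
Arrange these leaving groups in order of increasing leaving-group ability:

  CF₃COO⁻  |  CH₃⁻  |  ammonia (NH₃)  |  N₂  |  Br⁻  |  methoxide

Leaving-group ability tracks the stability of the departed species; conjugate-acid pKₐ is the usual yardstick (lower pKₐ → better LG).
N₂: no meaningful conjugate acid; N₂ departs as an exceptionally stable neutral molecule
Br⁻: pKₐ(HBr) ≈ -9
CF₃COO⁻: pKₐ(CF₃COOH) ≈ 0.2
ammonia (NH₃): pKₐ(NH₄⁺) ≈ 9.2
methoxide: pKₐ(CH₃OH) ≈ 15.5
CH₃⁻: pKₐ(CH₄) ≈ 48
Listed from poorest to best leaving group as asked.

CH₃⁻ < methoxide < ammonia (NH₃) < CF₃COO⁻ < Br⁻ < N₂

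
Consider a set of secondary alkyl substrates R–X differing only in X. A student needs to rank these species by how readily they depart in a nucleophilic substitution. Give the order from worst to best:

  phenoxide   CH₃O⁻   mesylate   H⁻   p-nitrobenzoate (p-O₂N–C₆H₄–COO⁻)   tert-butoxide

H⁻ < tert-butoxide < CH₃O⁻ < phenoxide < p-nitrobenzoate (p-O₂N–C₆H₄–COO⁻) < mesylate

Leaving-group ability tracks the stability of the departed species; conjugate-acid pKₐ is the usual yardstick (lower pKₐ → better LG).
mesylate: pKₐ(CH₃SO₃H (MsOH)) ≈ -1.9
p-nitrobenzoate (p-O₂N–C₆H₄–COO⁻): pKₐ(p-nitrobenzoic acid) ≈ 3.4
phenoxide: pKₐ(C₆H₅OH (phenol)) ≈ 10
CH₃O⁻: pKₐ(CH₃OH) ≈ 15.5
tert-butoxide: pKₐ(t-BuOH) ≈ 18
H⁻: pKₐ(H₂) ≈ 36
Listed from poorest to best leaving group as asked.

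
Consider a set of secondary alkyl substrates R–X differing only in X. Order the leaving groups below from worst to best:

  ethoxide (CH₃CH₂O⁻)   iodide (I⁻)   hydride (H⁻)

hydride (H⁻) < ethoxide (CH₃CH₂O⁻) < iodide (I⁻)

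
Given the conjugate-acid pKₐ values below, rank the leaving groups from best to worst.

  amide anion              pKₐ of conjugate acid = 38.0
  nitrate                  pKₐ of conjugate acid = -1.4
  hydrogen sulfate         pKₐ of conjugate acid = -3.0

Lower conjugate-acid pKₐ ⇒ weaker base ⇒ better leaving group.
Sorting by the given values: hydrogen sulfate (-3.0), nitrate (-1.4), amide anion (38.0).

hydrogen sulfate > nitrate > amide anion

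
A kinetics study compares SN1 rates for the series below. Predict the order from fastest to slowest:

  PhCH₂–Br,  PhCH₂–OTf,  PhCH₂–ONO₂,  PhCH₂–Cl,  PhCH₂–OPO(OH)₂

Same R in every case — rank the leaving groups.
The more stable X⁻ (or X) is on its own — i.e. the weaker a base it is — the better a leaving group it makes.
PhCH₂–OTf loses OTf⁻: pKₐ(CF₃SO₃H (triflic acid)) ≈ -14
PhCH₂–Br loses Br⁻: pKₐ(HBr) ≈ -9
PhCH₂–Cl loses Cl⁻: pKₐ(HCl) ≈ -7
PhCH₂–ONO₂ loses NO₃⁻: pKₐ(HNO₃) ≈ -1.3
PhCH₂–OPO(OH)₂ loses H₂PO₄⁻: pKₐ(H₃PO₄) ≈ 2.1

PhCH₂–OTf > PhCH₂–Br > PhCH₂–Cl > PhCH₂–ONO₂ > PhCH₂–OPO(OH)₂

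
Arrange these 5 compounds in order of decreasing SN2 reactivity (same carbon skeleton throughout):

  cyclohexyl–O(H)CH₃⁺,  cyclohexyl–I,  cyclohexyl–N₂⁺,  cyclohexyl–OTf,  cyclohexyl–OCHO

cyclohexyl–N₂⁺ > cyclohexyl–OTf > cyclohexyl–I > cyclohexyl–O(H)CH₃⁺ > cyclohexyl–OCHO

The skeletons are identical, so relative rate is governed entirely by leaving-group ability.
Rank by basicity of the departing species: weakest base leaves most easily.
cyclohexyl–N₂⁺ loses N₂: no meaningful conjugate acid; N₂ departs as an exceptionally stable neutral molecule
cyclohexyl–OTf loses OTf⁻: pKₐ(CF₃SO₃H (triflic acid)) ≈ -14
cyclohexyl–I loses I⁻: pKₐ(HI) ≈ -10
cyclohexyl–O(H)CH₃⁺ loses R'OH: pKₐ(R'OH₂⁺) ≈ -2.4
cyclohexyl–OCHO loses HCOO⁻: pKₐ(HCOOH) ≈ 3.8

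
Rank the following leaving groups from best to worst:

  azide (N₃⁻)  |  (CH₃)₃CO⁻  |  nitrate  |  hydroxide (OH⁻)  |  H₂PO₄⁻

nitrate > H₂PO₄⁻ > azide (N₃⁻) > hydroxide (OH⁻) > (CH₃)₃CO⁻

nitrate: pKₐ(HNO₃) ≈ -1.3
H₂PO₄⁻: pKₐ(H₃PO₄) ≈ 2.1
azide (N₃⁻): pKₐ(HN₃) ≈ 4.7
hydroxide (OH⁻): pKₐ(H₂O) ≈ 15.7
(CH₃)₃CO⁻: pKₐ(t-BuOH) ≈ 18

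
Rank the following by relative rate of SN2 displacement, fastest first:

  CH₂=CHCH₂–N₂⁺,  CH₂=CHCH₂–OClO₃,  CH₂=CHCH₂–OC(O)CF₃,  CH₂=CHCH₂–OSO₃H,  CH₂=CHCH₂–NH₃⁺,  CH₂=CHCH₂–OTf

Same R in every case — rank the leaving groups.
Leaving-group ability tracks the stability of the departed species; conjugate-acid pKₐ is the usual yardstick (lower pKₐ → better LG).
CH₂=CHCH₂–N₂⁺ loses N₂: no meaningful conjugate acid; N₂ departs as an exceptionally stable neutral molecule
CH₂=CHCH₂–OTf loses OTf⁻: pKₐ(CF₃SO₃H (triflic acid)) ≈ -14
CH₂=CHCH₂–OClO₃ loses ClO₄⁻: pKₐ(HClO₄) ≈ -10
CH₂=CHCH₂–OSO₃H loses HSO₄⁻: pKₐ(H₂SO₄) ≈ -3
CH₂=CHCH₂–OC(O)CF₃ loses CF₃COO⁻: pKₐ(CF₃COOH) ≈ 0.2
CH₂=CHCH₂–NH₃⁺ loses NH₃: pKₐ(NH₄⁺) ≈ 9.2

CH₂=CHCH₂–N₂⁺ > CH₂=CHCH₂–OTf > CH₂=CHCH₂–OClO₃ > CH₂=CHCH₂–OSO₃H > CH₂=CHCH₂–OC(O)CF₃ > CH₂=CHCH₂–NH₃⁺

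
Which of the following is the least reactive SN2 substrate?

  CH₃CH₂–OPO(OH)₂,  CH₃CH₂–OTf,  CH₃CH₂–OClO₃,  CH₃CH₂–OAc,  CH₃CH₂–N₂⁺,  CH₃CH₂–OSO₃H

Identical carbon frameworks mean the comparison reduces to leaving-group quality.
Leaving-group ability tracks the stability of the departed species; conjugate-acid pKₐ is the usual yardstick (lower pKₐ → better LG).
CH₃CH₂–N₂⁺ loses N₂: no meaningful conjugate acid; N₂ departs as an exceptionally stable neutral molecule
CH₃CH₂–OTf loses OTf⁻: pKₐ(CF₃SO₃H (triflic acid)) ≈ -14
CH₃CH₂–OClO₃ loses ClO₄⁻: pKₐ(HClO₄) ≈ -10
CH₃CH₂–OSO₃H loses HSO₄⁻: pKₐ(H₂SO₄) ≈ -3
CH₃CH₂–OPO(OH)₂ loses H₂PO₄⁻: pKₐ(H₃PO₄) ≈ 2.1
CH₃CH₂–OAc loses AcO⁻: pKₐ(CH₃COOH) ≈ 4.8

CH₃CH₂–OAc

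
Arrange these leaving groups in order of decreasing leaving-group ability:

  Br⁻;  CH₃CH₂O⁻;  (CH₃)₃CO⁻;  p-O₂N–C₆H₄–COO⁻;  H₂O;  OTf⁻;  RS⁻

OTf⁻ > Br⁻ > H₂O > p-O₂N–C₆H₄–COO⁻ > RS⁻ > CH₃CH₂O⁻ > (CH₃)₃CO⁻

Leaving-group ability tracks the stability of the departed species; conjugate-acid pKₐ is the usual yardstick (lower pKₐ → better LG).
OTf⁻: pKₐ(CF₃SO₃H (triflic acid)) ≈ -14 — charge spread over three oxygens and a CF₃ group; the premier leaving group in synthesis
Br⁻: pKₐ(HBr) ≈ -9 — weak base; good leaving group
H₂O: pKₐ(H₃O⁺) ≈ -1.7
p-O₂N–C₆H₄–COO⁻: pKₐ(p-nitrobenzoic acid) ≈ 3.4 — electron-withdrawing nitro group stabilises the carboxylate
RS⁻: pKₐ(RSH (a thiol)) ≈ 10.5
CH₃CH₂O⁻: pKₐ(CH₃CH₂OH) ≈ 16
(CH₃)₃CO⁻: pKₐ(t-BuOH) ≈ 18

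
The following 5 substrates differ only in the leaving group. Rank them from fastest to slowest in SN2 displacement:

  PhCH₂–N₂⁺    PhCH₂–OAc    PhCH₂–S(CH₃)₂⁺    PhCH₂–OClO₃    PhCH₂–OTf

The skeletons are identical, so relative rate is governed entirely by leaving-group ability.
A good leaving group is a weak base: the lower the pKₐ of its conjugate acid, the more readily it departs.
PhCH₂–N₂⁺ loses N₂: no meaningful conjugate acid; N₂ departs as an exceptionally stable neutral molecule
PhCH₂–OTf loses OTf⁻: pKₐ(CF₃SO₃H (triflic acid)) ≈ -14
PhCH₂–OClO₃ loses ClO₄⁻: pKₐ(HClO₄) ≈ -10
PhCH₂–S(CH₃)₂⁺ loses SR'₂: pKₐ(R'₂SH⁺) ≈ -7
PhCH₂–OAc loses AcO⁻: pKₐ(CH₃COOH) ≈ 4.8

PhCH₂–N₂⁺ > PhCH₂–OTf > PhCH₂–OClO₃ > PhCH₂–S(CH₃)₂⁺ > PhCH₂–OAc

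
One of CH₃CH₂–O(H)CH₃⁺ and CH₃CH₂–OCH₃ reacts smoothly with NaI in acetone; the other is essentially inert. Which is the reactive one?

From CH₃CH₂–OCH₃ the departing group would be CH₃O⁻ (pKₐ(CH₃OH) ≈ 15.5). Strong base; alkoxides do not leave unassisted.
From CH₃CH₂–O(H)CH₃⁺ the leaving group is R'OH (pKₐ(R'OH₂⁺) ≈ -2.4). Neutral; leaves from a protonated ether (an oxonium ion, R–O(H)R'⁺).
(In practice CH₃CH₂–O(H)CH₃⁺ is made from CH₃CH₂–OCH₃ by protonation with concentrated HI, allowing neutral methanol, rather than methoxide, to depart.)

CH₃CH₂–O(H)CH₃⁺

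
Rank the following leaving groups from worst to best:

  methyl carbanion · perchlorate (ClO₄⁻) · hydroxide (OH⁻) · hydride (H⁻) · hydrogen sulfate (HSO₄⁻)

Rank by basicity of the departing species: weakest base leaves most easily.
perchlorate (ClO₄⁻): pKₐ(HClO₄) ≈ -10
hydrogen sulfate (HSO₄⁻): pKₐ(H₂SO₄) ≈ -3
hydroxide (OH⁻): pKₐ(H₂O) ≈ 15.7
hydride (H⁻): pKₐ(H₂) ≈ 36
methyl carbanion: pKₐ(CH₄) ≈ 48
The question asks for worst first, so the sequence is read in increasing leaving-group ability.

methyl carbanion < hydride (H⁻) < hydroxide (OH⁻) < hydrogen sulfate (HSO₄⁻) < perchlorate (ClO₄⁻)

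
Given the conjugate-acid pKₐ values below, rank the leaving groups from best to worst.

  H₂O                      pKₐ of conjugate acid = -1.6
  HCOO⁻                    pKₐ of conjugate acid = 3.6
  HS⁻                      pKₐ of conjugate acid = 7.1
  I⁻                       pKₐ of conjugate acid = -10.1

I⁻ > H₂O > HCOO⁻ > HS⁻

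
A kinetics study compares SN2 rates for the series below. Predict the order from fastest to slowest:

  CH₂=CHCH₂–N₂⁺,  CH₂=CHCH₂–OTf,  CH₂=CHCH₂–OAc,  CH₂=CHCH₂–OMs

The skeletons are identical, so relative rate is governed entirely by leaving-group ability.
Leaving-group ability tracks the stability of the departed species; conjugate-acid pKₐ is the usual yardstick (lower pKₐ → better LG).
CH₂=CHCH₂–N₂⁺ loses N₂: no meaningful conjugate acid; N₂ departs as an exceptionally stable neutral molecule
CH₂=CHCH₂–OTf loses OTf⁻: pKₐ(CF₃SO₃H (triflic acid)) ≈ -14
CH₂=CHCH₂–OMs loses OMs⁻: pKₐ(CH₃SO₃H (MsOH)) ≈ -1.9
CH₂=CHCH₂–OAc loses AcO⁻: pKₐ(CH₃COOH) ≈ 4.8

CH₂=CHCH₂–N₂⁺ > CH₂=CHCH₂–OTf > CH₂=CHCH₂–OMs > CH₂=CHCH₂–OAc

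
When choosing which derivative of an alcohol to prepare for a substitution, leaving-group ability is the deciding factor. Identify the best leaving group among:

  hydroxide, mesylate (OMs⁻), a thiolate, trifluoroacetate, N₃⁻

The more stable X⁻ (or X) is on its own — i.e. the weaker a base it is — the better a leaving group it makes.
mesylate (OMs⁻): pKₐ(CH₃SO₃H (MsOH)) ≈ -1.9
trifluoroacetate: pKₐ(CF₃COOH) ≈ 0.2
N₃⁻: pKₐ(HN₃) ≈ 4.7
a thiolate: pKₐ(RSH (a thiol)) ≈ 10.5
hydroxide: pKₐ(H₂O) ≈ 15.7

mesylate (OMs⁻)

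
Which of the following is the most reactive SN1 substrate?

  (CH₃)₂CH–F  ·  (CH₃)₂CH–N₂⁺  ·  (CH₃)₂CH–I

(CH₃)₂CH–N₂⁺

Identical carbon frameworks mean the comparison reduces to leaving-group quality.
A good leaving group is a weak base: the lower the pKₐ of its conjugate acid, the more readily it departs.
(CH₃)₂CH–N₂⁺ loses N₂: no meaningful conjugate acid; N₂ departs as an exceptionally stable neutral molecule
(CH₃)₂CH–I loses I⁻: pKₐ(HI) ≈ -10
(CH₃)₂CH–F loses F⁻: pKₐ(HF) ≈ 3.2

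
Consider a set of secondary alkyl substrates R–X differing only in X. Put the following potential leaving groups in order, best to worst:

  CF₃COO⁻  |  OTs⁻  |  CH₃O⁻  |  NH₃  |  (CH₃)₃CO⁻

OTs⁻ > CF₃COO⁻ > NH₃ > CH₃O⁻ > (CH₃)₃CO⁻

A good leaving group is a weak base: the lower the pKₐ of its conjugate acid, the more readily it departs.
OTs⁻: pKₐ(p-CH₃C₆H₄SO₃H (TsOH)) ≈ -2.8
CF₃COO⁻: pKₐ(CF₃COOH) ≈ 0.2
NH₃: pKₐ(NH₄⁺) ≈ 9.2
CH₃O⁻: pKₐ(CH₃OH) ≈ 15.5
(CH₃)₃CO⁻: pKₐ(t-BuOH) ≈ 18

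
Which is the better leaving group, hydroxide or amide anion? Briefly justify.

hydroxide

hydroxide is the better leaving group.
pKₐ(H₂O) ≈ 15.7 versus pKₐ(NH₃) ≈ 38: hydroxide is the much weaker base.
Strong base; essentially never leaves without prior activation.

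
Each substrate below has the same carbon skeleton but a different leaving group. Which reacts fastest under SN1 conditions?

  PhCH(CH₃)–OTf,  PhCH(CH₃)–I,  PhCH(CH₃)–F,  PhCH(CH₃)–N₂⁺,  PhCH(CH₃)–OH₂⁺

PhCH(CH₃)–N₂⁺

The skeletons are identical, so relative rate is governed entirely by leaving-group ability.
A good leaving group is a weak base: the lower the pKₐ of its conjugate acid, the more readily it departs.
PhCH(CH₃)–N₂⁺ loses N₂: no meaningful conjugate acid; N₂ departs as an exceptionally stable neutral molecule
PhCH(CH₃)–OTf loses OTf⁻: pKₐ(CF₃SO₃H (triflic acid)) ≈ -14
PhCH(CH₃)–I loses I⁻: pKₐ(HI) ≈ -10
PhCH(CH₃)–OH₂⁺ loses H₂O: pKₐ(H₃O⁺) ≈ -1.7
PhCH(CH₃)–F loses F⁻: pKₐ(HF) ≈ 3.2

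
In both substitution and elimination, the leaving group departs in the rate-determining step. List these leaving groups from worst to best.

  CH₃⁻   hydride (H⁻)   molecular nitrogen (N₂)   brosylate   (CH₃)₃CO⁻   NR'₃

CH₃⁻ < hydride (H⁻) < (CH₃)₃CO⁻ < NR'₃ < brosylate < molecular nitrogen (N₂)

Leaving-group ability tracks the stability of the departed species; conjugate-acid pKₐ is the usual yardstick (lower pKₐ → better LG).
molecular nitrogen (N₂): no meaningful conjugate acid; N₂ departs as an exceptionally stable neutral molecule
brosylate: pKₐ(p-BrC₆H₄SO₃H) ≈ -2.8
NR'₃: pKₐ(R'₃NH⁺) ≈ 10.7
(CH₃)₃CO⁻: pKₐ(t-BuOH) ≈ 18
hydride (H⁻): pKₐ(H₂) ≈ 36
CH₃⁻: pKₐ(CH₄) ≈ 48
Listed from poorest to best leaving group as asked.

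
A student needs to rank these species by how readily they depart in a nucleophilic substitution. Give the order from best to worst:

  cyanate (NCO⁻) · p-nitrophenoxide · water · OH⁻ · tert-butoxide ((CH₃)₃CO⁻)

Leaving-group ability tracks the stability of the departed species; conjugate-acid pKₐ is the usual yardstick (lower pKₐ → better LG).
water: pKₐ(H₃O⁺) ≈ -1.7
cyanate (NCO⁻): pKₐ(HOCN) ≈ 3.5
p-nitrophenoxide: pKₐ(p-nitrophenol) ≈ 7.2 — nitro group delocalises the charge; the classic chromogenic LG
OH⁻: pKₐ(H₂O) ≈ 15.7 — strong base; essentially never leaves without prior activation
tert-butoxide ((CH₃)₃CO⁻): pKₐ(t-BuOH) ≈ 18

water > cyanate (NCO⁻) > p-nitrophenoxide > OH⁻ > tert-butoxide ((CH₃)₃CO⁻)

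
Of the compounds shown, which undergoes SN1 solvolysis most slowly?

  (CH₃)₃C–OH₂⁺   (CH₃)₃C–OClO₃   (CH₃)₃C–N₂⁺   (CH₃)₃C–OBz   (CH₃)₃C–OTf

(CH₃)₃C–OBz

Identical carbon frameworks mean the comparison reduces to leaving-group quality.
The more stable X⁻ (or X) is on its own — i.e. the weaker a base it is — the better a leaving group it makes.
(CH₃)₃C–N₂⁺ loses N₂: no meaningful conjugate acid; N₂ departs as an exceptionally stable neutral molecule
(CH₃)₃C–OTf loses OTf⁻: pKₐ(CF₃SO₃H (triflic acid)) ≈ -14
(CH₃)₃C–OClO₃ loses ClO₄⁻: pKₐ(HClO₄) ≈ -10
(CH₃)₃C–OH₂⁺ loses H₂O: pKₐ(H₃O⁺) ≈ -1.7
(CH₃)₃C–OBz loses PhCOO⁻: pKₐ(C₆H₅COOH) ≈ 4.2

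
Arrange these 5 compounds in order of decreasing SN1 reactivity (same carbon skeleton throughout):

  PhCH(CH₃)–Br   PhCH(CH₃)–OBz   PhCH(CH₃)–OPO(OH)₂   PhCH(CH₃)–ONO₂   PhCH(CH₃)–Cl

Identical carbon frameworks mean the comparison reduces to leaving-group quality.
A good leaving group is a weak base: the lower the pKₐ of its conjugate acid, the more readily it departs.
PhCH(CH₃)–Br loses Br⁻: pKₐ(HBr) ≈ -9
PhCH(CH₃)–Cl loses Cl⁻: pKₐ(HCl) ≈ -7
PhCH(CH₃)–ONO₂ loses NO₃⁻: pKₐ(HNO₃) ≈ -1.3
PhCH(CH₃)–OPO(OH)₂ loses H₂PO₄⁻: pKₐ(H₃PO₄) ≈ 2.1
PhCH(CH₃)–OBz loses PhCOO⁻: pKₐ(C₆H₅COOH) ≈ 4.2

PhCH(CH₃)–Br > PhCH(CH₃)–Cl > PhCH(CH₃)–ONO₂ > PhCH(CH₃)–OPO(OH)₂ > PhCH(CH₃)–OBz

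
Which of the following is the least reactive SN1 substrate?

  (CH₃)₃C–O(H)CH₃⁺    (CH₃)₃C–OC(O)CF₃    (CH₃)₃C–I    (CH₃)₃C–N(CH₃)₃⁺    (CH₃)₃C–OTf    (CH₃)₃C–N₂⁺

(CH₃)₃C–N(CH₃)₃⁺

Identical carbon frameworks mean the comparison reduces to leaving-group quality.
Leaving-group ability tracks the stability of the departed species; conjugate-acid pKₐ is the usual yardstick (lower pKₐ → better LG).
(CH₃)₃C–N₂⁺ loses N₂: no meaningful conjugate acid; N₂ departs as an exceptionally stable neutral molecule
(CH₃)₃C–OTf loses OTf⁻: pKₐ(CF₃SO₃H (triflic acid)) ≈ -14
(CH₃)₃C–I loses I⁻: pKₐ(HI) ≈ -10
(CH₃)₃C–O(H)CH₃⁺ loses R'OH: pKₐ(R'OH₂⁺) ≈ -2.4
(CH₃)₃C–OC(O)CF₃ loses CF₃COO⁻: pKₐ(CF₃COOH) ≈ 0.2
(CH₃)₃C–N(CH₃)₃⁺ loses NR'₃: pKₐ(R'₃NH⁺) ≈ 10.7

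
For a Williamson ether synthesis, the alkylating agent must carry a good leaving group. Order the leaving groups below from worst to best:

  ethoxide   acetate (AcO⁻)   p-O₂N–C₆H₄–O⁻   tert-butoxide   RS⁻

tert-butoxide < ethoxide < RS⁻ < p-O₂N–C₆H₄–O⁻ < acetate (AcO⁻)

Leaving-group ability tracks the stability of the departed species; conjugate-acid pKₐ is the usual yardstick (lower pKₐ → better LG).
acetate (AcO⁻): pKₐ(CH₃COOH) ≈ 4.8
p-O₂N–C₆H₄–O⁻: pKₐ(p-nitrophenol) ≈ 7.2
RS⁻: pKₐ(RSH (a thiol)) ≈ 10.5
ethoxide: pKₐ(CH₃CH₂OH) ≈ 16
tert-butoxide: pKₐ(t-BuOH) ≈ 18
The question asks for worst first, so the sequence is read in increasing leaving-group ability.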